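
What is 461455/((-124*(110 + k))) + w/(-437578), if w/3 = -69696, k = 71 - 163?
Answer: -100727935787/488337048 ≈ -206.27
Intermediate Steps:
k = -92
w = -209088 (w = 3*(-69696) = -209088)
461455/((-124*(110 + k))) + w/(-437578) = 461455/((-124*(110 - 92))) - 209088/(-437578) = 461455/((-124*18)) - 209088*(-1/437578) = 461455/(-2232) + 104544/218789 = 461455*(-1/2232) + 104544/218789 = -461455/2232 + 104544/218789 = -100727935787/488337048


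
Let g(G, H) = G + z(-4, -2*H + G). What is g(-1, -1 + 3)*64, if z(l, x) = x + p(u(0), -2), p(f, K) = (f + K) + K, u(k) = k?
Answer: -640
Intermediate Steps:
p(f, K) = f + 2*K (p(f, K) = (K + f) + K = f + 2*K)
z(l, x) = -4 + x (z(l, x) = x + (0 + 2*(-2)) = x + (0 - 4) = x - 4 = -4 + x)
g(G, H) = -4 - 2*H + 2*G (g(G, H) = G + (-4 + (-2*H + G)) = G + (-4 + (G - 2*H)) = G + (-4 + G - 2*H) = -4 - 2*H + 2*G)
g(-1, -1 + 3)*64 = (-4 - 2*(-1 + 3) + 2*(-1))*64 = (-4 - 2*2 - 2)*64 = (-4 - 4 - 2)*64 = -10*64 = -640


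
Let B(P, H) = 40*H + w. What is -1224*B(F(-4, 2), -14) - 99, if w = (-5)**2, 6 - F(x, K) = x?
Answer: 654741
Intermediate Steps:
F(x, K) = 6 - x
w = 25
B(P, H) = 25 + 40*H (B(P, H) = 40*H + 25 = 25 + 40*H)
-1224*B(F(-4, 2), -14) - 99 = -1224*(25 + 40*(-14)) - 99 = -1224*(25 - 560) - 99 = -1224*(-535) - 99 = 654840 - 99 = 654741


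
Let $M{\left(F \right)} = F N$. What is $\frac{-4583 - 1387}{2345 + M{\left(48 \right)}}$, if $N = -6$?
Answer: $- \frac{5970}{2057} \approx -2.9023$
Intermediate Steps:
$M{\left(F \right)} = - 6 F$ ($M{\left(F \right)} = F \left(-6\right) = - 6 F$)
$\frac{-4583 - 1387}{2345 + M{\left(48 \right)}} = \frac{-4583 - 1387}{2345 - 288} = - \frac{5970}{2345 - 288} = - \frac{5970}{2057}$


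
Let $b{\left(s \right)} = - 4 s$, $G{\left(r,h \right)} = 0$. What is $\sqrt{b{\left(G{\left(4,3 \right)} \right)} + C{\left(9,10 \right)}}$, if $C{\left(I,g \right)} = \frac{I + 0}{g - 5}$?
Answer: $\frac{3 \sqrt{5}}{5} \approx 1.3416$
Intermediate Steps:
$C{\left(I,g \right)} = \frac{I}{-5 + g}$
$\sqrt{b{\left(G{\left(4,3 \right)} \right)} + C{\left(9,10 \right)}} = \sqrt{\left(-4\right) 0 + \frac{9}{-5 + 10}} = \sqrt{0 + \frac{9}{5}} = \sqrt{\frac{9}{5}} = \frac{3 \sqrt{5}}{5}$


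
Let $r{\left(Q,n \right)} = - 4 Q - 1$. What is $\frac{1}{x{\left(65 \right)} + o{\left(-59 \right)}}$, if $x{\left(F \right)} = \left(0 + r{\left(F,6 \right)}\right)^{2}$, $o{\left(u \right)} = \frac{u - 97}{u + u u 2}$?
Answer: $\frac{177}{12057413} \approx 1.468 \cdot 10^{-5}$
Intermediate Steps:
$r{\left(Q,n \right)} = -1 - 4 Q$
$o{\left(u \right)} = \frac{-97 + u}{u + 2 u^{2}}$ ($o{\left(u \right)} = \frac{-97 + u}{u + u^{2} \cdot 2} = \frac{-97 + u}{u + 2 u^{2}}$)
$x{\left(F \right)} = \left(-1 - 4 F\right)^{2}$ ($x{\left(F \right)} = \left(0 - \left(1 + 4 F\right)\right)^{2} = \left(-1 - 4 F\right)^{2}$)
$\frac{1}{x{\left(65 \right)} + o{\left(-59 \right)}} = \frac{1}{\left(1 + 4 \cdot 65\right)^{2} + \frac{-97 - 59}{\left(-59\right) \left(1 + 2 \left(-59\right)\right)}} = \frac{1}{\left(1 + 260\right)^{2} - \frac{1}{59} \frac{1}{1 - 118} \left(-156\right)} = \frac{1}{261^{2} - \frac{1}{59} \frac{1}{-117} \left(-156\right)} = \frac{1}{68121 - \left(- \frac{1}{6903}\right) \left(-156\right)} = \frac{1}{68121 - \frac{4}{177}} = \frac{1}{\frac{12057413}{177}} = \frac{177}{12057413}$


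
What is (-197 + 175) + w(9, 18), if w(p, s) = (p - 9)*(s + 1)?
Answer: -22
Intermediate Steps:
w(p, s) = (1 + s)*(-9 + p) (w(p, s) = (-9 + p)*(1 + s) = (1 + s)*(-9 + p))
(-197 + 175) + w(9, 18) = (-197 + 175) + (-9 + 9 - 9*18 + 9*18) = -22 + (-9 + 9 - 162 + 162) = -22 + 0 = -22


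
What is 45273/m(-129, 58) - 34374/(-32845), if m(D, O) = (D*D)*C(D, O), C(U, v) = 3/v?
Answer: 29320523644/546573645 ≈ 53.644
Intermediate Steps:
m(D, O) = 3*D**2/O (m(D, O) = (D*D)*(3/O) = D**2*(3/O) = 3*D**2/O)
45273/m(-129, 58) - 34374/(-32845) = 45273/((3*(-129)**2/58)) - 34374/(-32845) = 45273/((3*16641*(1/58))) - 34374*(-1/32845) = 45273/(49923/58) + 34374/32845 = 45273*(58/49923) + 34374/32845 = 875278/16641 + 34374/32845 = 29320523644/546573645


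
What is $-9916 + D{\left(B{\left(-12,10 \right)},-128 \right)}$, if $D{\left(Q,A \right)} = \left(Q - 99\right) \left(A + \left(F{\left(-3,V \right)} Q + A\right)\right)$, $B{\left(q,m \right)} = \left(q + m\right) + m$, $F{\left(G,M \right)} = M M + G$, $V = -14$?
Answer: $-127124$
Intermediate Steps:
$F{\left(G,M \right)} = G + M^{2}$ ($F{\left(G,M \right)} = M^{2} + G = G + M^{2}$)
$B{\left(q,m \right)} = q + 2 m$ ($B{\left(q,m \right)} = \left(m + q\right) + m = q + 2 m$)
$D{\left(Q,A \right)} = \left(-99 + Q\right) \left(2 A + 193 Q\right)$ ($D{\left(Q,A \right)} = \left(Q - 99\right) \left(A + \left(\left(-3 + \left(-14\right)^{2}\right) Q + A\right)\right) = \left(-99 + Q\right) \left(A + \left(\left(-3 + 196\right) Q + A\right)\right) = \left(-99 + Q\right) \left(A + \left(193 Q + A\right)\right) = \left(-99 + Q\right) \left(A + \left(A + 193 Q\right)\right) = \left(-99 + Q\right) \left(2 A + 193 Q\right)$)
$-9916 + D{\left(B{\left(-12,10 \right)},-128 \right)} = -9916 + \left(- 19107 \left(-12 + 2 \cdot 10\right) - -25344 + 193 \left(-12 + 2 \cdot 10\right)^{2} + 2 \left(-128\right) \left(-12 + 2 \cdot 10\right)\right) = -9916 + \left(- 19107 \left(-12 + 20\right) + 25344 + 193 \left(-12 + 20\right)^{2} + 2 \left(-128\right) \left(-12 + 20\right)\right) = -9916 + \left(\left(-19107\right) 8 + 25344 + 193 \cdot 8^{2} + 2 \left(-128\right) 8\right) = -9916 + \left(-152856 + 25344 + 193 \cdot 64 - 2048\right) = -9916 + \left(-152856 + 25344 + 12352 - 2048\right) = -9916 - 117208 = -127124$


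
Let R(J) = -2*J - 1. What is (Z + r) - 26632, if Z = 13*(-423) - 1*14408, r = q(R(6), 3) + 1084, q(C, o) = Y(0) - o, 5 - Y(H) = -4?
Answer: -45449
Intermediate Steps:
R(J) = -1 - 2*J
Y(H) = 9 (Y(H) = 5 - 1*(-4) = 5 + 4 = 9)
q(C, o) = 9 - o
r = 1090 (r = (9 - 1*3) + 1084 = (9 - 3) + 1084 = 6 + 1084 = 1090)
Z = -19907 (Z = -5499 - 14408 = -19907)
(Z + r) - 26632 = (-19907 + 1090) - 26632 = -18817 - 26632 = -45449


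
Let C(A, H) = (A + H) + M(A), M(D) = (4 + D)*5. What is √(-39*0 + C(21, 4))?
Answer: 5*√6 ≈ 12.247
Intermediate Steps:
M(D) = 20 + 5*D
C(A, H) = 20 + H + 6*A (C(A, H) = (A + H) + (20 + 5*A) = 20 + H + 6*A)
√(-39*0 + C(21, 4)) = √(-39*0 + (20 + 4 + 6*21)) = √(0 + (20 + 4 + 126)) = √(0 + 150) = √150 = 5*√6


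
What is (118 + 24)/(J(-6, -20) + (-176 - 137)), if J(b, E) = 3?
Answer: -71/155 ≈ -0.45806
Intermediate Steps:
(118 + 24)/(J(-6, -20) + (-176 - 137)) = (118 + 24)/(3 + (-176 - 137)) = 142/(3 - 313) = 142/(-310) = 142*(-1/310) = -71/155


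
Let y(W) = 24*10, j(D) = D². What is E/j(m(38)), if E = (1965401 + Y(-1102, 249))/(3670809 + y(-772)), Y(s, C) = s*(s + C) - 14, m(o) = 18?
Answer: 2905393/1189419876 ≈ 0.0024427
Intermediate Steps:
Y(s, C) = -14 + s*(C + s) (Y(s, C) = s*(C + s) - 14 = -14 + s*(C + s))
y(W) = 240
E = 2905393/3671049 (E = (1965401 + (-14 + (-1102)² + 249*(-1102)))/(3670809 + 240) = (1965401 + (-14 + 1214404 - 274398))/3671049 = (1965401 + 939992)*(1/3671049) = 2905393*(1/3671049) = 2905393/3671049 ≈ 0.79143)
E/j(m(38)) = 2905393/(3671049*(18²)) = (2905393/3671049)/324 = (2905393/3671049)*(1/324) = 2905393/1189419876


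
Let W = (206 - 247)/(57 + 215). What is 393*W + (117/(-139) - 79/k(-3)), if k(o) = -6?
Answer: -5321177/113424 ≈ -46.914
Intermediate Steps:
W = -41/272 ≈ -0.15074
393*W + (117/(-139) - 79/k(-3)) = 393*(-41/272) + (117/(-139) - 79/(-6)) = -16113/272 + (117*(-1/139) - 79*(-1/6)) = -16113/272 + (-117/139 + 79/6) = -16113/272 + 10279/834 = -5321177/113424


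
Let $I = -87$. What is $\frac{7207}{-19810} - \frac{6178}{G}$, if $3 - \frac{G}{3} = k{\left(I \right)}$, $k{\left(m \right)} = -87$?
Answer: $- \frac{12433207}{534870} \approx -23.245$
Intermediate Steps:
$G = 270$ ($G = 9 - -261 = 9 + 261 = 270$)
$\frac{7207}{-19810} - \frac{6178}{G} = \frac{7207}{-19810} - \frac{6178}{270} = 7207 \left(- \frac{1}{19810}\right) - \frac{3089}{135} = - \frac{7207}{19810} - \frac{3089}{135} = - \frac{12433207}{534870}$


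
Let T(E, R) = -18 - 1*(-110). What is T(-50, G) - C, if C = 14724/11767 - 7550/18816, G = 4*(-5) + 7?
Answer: 1441522735/15814848 ≈ 91.150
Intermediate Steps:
G = -13 (G = -20 + 7 = -13)
T(E, R) = 92 (T(E, R) = -18 + 110 = 92)
C = 13443281/15814848 (C = 14724*(1/11767) - 7550*1/18816 = 14724/11767 - 3775/9408 = 13443281/15814848 ≈ 0.85004)
T(-50, G) - C = 92 - 1*13443281/15814848 = 92 - 13443281/15814848 = 1441522735/15814848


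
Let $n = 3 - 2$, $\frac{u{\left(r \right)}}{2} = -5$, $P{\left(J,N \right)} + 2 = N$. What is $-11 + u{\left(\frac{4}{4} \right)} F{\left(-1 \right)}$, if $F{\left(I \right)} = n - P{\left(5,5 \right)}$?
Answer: $9$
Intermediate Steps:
$P{\left(J,N \right)} = -2 + N$
$u{\left(r \right)} = -10$ ($u{\left(r \right)} = 2 \left(-5\right) = -10$)
$n = 1$ ($n = 3 - 2 = 1$)
$F{\left(I \right)} = -2$ ($F{\left(I \right)} = 1 - \left(-2 + 5\right) = 1 - 3 = -2$)
$-11 + u{\left(\frac{4}{4} \right)} F{\left(-1 \right)} = -11 - -20 = -11 + 20 = 9$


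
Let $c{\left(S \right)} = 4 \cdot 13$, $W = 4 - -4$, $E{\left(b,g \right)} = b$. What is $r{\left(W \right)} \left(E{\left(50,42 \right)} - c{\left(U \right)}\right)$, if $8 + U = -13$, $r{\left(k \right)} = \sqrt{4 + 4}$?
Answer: $- 4 \sqrt{2} \approx -5.6569$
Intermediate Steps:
$W = 8$ ($W = 4 + 4 = 8$)
$r{\left(k \right)} = 2 \sqrt{2}$ ($r{\left(k \right)} = \sqrt{8} = 2 \sqrt{2}$)
$U = -21$ ($U = -8 - 13 = -21$)
$c{\left(S \right)} = 52$
$r{\left(W \right)} \left(E{\left(50,42 \right)} - c{\left(U \right)}\right) = 2 \sqrt{2} \left(50 - 52\right) = 2 \sqrt{2} \left(-2\right) = - 4 \sqrt{2}$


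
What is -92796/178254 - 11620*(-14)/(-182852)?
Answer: -1915262288/1358087517 ≈ -1.4103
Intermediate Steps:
-92796/178254 - 11620*(-14)/(-182852) = -92796*1/178254 + 162680*(-1/182852) = -15466/29709 - 40670/45713 = -1915262288/1358087517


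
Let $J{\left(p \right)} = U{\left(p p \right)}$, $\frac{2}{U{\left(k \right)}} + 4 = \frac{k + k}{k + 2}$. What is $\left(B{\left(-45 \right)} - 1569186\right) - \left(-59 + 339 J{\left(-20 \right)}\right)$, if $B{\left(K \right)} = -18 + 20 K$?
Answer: $- \frac{317080951}{202} \approx -1.5697 \cdot 10^{6}$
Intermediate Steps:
$U{\left(k \right)} = \frac{2}{-4 + \frac{2 k}{2 + k}}$ ($U{\left(k \right)} = \frac{2}{-4 + \frac{k + k}{k + 2}} = \frac{2}{-4 + \frac{2 k}{2 + k}}$)
$J{\left(p \right)} = \frac{-2 - p^{2}}{4 + p^{2}}$ ($J{\left(p \right)} = \frac{-2 - p p}{4 + p p} = \frac{-2 - p^{2}}{4 + p^{2}}$)
$\left(B{\left(-45 \right)} - 1569186\right) - \left(-59 + 339 J{\left(-20 \right)}\right) = \left(\left(-18 + 20 \left(-45\right)\right) - 1569186\right) - \left(-59 + 339 \frac{-2 - \left(-20\right)^{2}}{4 + \left(-20\right)^{2}}\right) = \left(\left(-18 - 900\right) - 1569186\right) - \left(-59 + 339 \frac{-2 - 400}{4 + 400}\right) = \left(-918 - 1569186\right) - \left(-59 + 339 \frac{-2 - 400}{404}\right) = -1570104 - \left(-59 + 339 \cdot \frac{1}{404} \left(-402\right)\right) = -1570104 + \left(\left(-339\right) \left(- \frac{201}{202}\right) + 59\right) = -1570104 + \left(\frac{68139}{202} + 59\right) = -1570104 + \frac{80057}{202} = - \frac{317080951}{202}$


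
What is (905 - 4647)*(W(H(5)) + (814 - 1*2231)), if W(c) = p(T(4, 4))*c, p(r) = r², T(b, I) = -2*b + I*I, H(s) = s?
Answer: 4104974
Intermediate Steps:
T(b, I) = I² - 2*b (T(b, I) = -2*b + I² = I² - 2*b)
W(c) = 64*c (W(c) = (4² - 2*4)²*c = (16 - 8)²*c = 8²*c = 64*c)
(905 - 4647)*(W(H(5)) + (814 - 1*2231)) = (905 - 4647)*(64*5 + (814 - 1*2231)) = -3742*(320 + (814 - 2231)) = -3742*(320 - 1417) = -3742*(-1097) = 4104974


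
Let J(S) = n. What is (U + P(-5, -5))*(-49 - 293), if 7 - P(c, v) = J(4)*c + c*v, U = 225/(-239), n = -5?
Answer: 3591684/239 ≈ 15028.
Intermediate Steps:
J(S) = -5
U = -225/239 (U = 225*(-1/239) = -225/239 ≈ -0.94142)
P(c, v) = 7 + 5*c - c*v (P(c, v) = 7 - (-5*c + c*v) = 7 + (5*c - c*v) = 7 + 5*c - c*v)
(U + P(-5, -5))*(-49 - 293) = (-225/239 + (7 + 5*(-5) - 1*(-5)*(-5)))*(-49 - 293) = (-225/239 + (7 - 25 - 25))*(-342) = (-225/239 - 43)*(-342) = -10502/239*(-342) = 3591684/239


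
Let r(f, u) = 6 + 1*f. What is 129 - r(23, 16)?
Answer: 100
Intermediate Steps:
r(f, u) = 6 + f
129 - r(23, 16) = 129 - (6 + 23) = 129 - 1*29 = 129 - 29 = 100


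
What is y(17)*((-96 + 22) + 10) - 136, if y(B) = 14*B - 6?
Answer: -14984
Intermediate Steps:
y(B) = -6 + 14*B
y(17)*((-96 + 22) + 10) - 136 = (-6 + 14*17)*((-96 + 22) + 10) - 136 = (-6 + 238)*(-74 + 10) - 136 = 232*(-64) - 136 = -14848 - 136 = -14984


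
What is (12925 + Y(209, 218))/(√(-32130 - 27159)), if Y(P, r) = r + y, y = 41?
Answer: -13184*I*√59289/59289 ≈ -54.145*I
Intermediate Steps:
Y(P, r) = 41 + r (Y(P, r) = r + 41 = 41 + r)
(12925 + Y(209, 218))/(√(-32130 - 27159)) = (12925 + (41 + 218))/(√(-32130 - 27159)) = (12925 + 259)/(√(-59289)) = 13184/((I*√59289)) = 13184*(-I*√59289/59289) = -13184*I*√59289/59289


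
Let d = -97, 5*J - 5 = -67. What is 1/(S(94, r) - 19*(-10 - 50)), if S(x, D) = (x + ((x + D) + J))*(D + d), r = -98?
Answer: -1/13992 ≈ -7.1469e-5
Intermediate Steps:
J = -62/5 (J = 1 + (⅕)*(-67) = 1 - 67/5 = -62/5 ≈ -12.400)
S(x, D) = (-97 + D)*(-62/5 + D + 2*x) (S(x, D) = (x + ((x + D) - 62/5))*(D - 97) = (x + ((D + x) - 62/5))*(-97 + D) = (x + (-62/5 + D + x))*(-97 + D) = (-62/5 + D + 2*x)*(-97 + D) = (-97 + D)*(-62/5 + D + 2*x))
1/(S(94, r) - 19*(-10 - 50)) = 1/((6014/5 + (-98)² - 194*94 - 547/5*(-98) + 2*(-98)*94) - 19*(-10 - 50)) = 1/((6014/5 + 9604 - 18236 + 53606/5 - 18424) - 19*(-60)) = 1/(-15132 + 1140) = 1/(-13992) = -1/13992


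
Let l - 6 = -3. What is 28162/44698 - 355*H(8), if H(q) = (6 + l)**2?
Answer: -642631414/22349 ≈ -28754.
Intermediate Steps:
l = 3 (l = 6 - 3 = 3)
H(q) = 81 (H(q) = (6 + 3)**2 = 9**2 = 81)
28162/44698 - 355*H(8) = 28162/44698 - 355*81 = 28162*(1/44698) - 28755 = 14081/22349 - 28755 = -642631414/22349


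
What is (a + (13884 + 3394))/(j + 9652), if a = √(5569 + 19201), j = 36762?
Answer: 8639/23207 + √24770/46414 ≈ 0.37565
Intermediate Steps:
a = √24770 ≈ 157.38
(a + (13884 + 3394))/(j + 9652) = (√24770 + (13884 + 3394))/(36762 + 9652) = (√24770 + 17278)/46414 = (17278 + √24770)*(1/46414) = 8639/23207 + √24770/46414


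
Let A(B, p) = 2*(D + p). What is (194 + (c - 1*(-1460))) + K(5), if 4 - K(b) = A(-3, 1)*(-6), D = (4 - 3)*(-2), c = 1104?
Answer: 2750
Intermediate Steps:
D = -2 (D = 1*(-2) = -2)
A(B, p) = -4 + 2*p (A(B, p) = 2*(-2 + p) = -4 + 2*p)
K(b) = -8 (K(b) = 4 - (-4 + 2*1)*(-6) = 4 - (-4 + 2)*(-6) = 4 - (-2)*(-6) = 4 - 1*12 = 4 - 12 = -8)
(194 + (c - 1*(-1460))) + K(5) = (194 + (1104 - 1*(-1460))) - 8 = (194 + (1104 + 1460)) - 8 = (194 + 2564) - 8 = 2758 - 8 = 2750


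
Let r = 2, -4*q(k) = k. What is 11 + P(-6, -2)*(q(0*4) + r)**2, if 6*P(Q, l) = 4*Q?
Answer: -5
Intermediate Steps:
q(k) = -k/4
P(Q, l) = 2*Q/3 (P(Q, l) = (4*Q)/6 = 2*Q/3)
11 + P(-6, -2)*(q(0*4) + r)**2 = 11 + ((2/3)*(-6))*(-0*4 + 2)**2 = 11 - 4*(-1/4*0 + 2)**2 = 11 - 4*(0 + 2)**2 = 11 - 4*2**2 = 11 - 4*4 = 11 - 16 = -5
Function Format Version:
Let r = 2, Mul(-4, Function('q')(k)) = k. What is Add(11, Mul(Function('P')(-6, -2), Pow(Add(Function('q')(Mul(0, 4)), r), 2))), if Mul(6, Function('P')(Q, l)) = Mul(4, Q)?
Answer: -5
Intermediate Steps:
Function('q')(k) = Mul(Rational(-1, 4), k)
Function('P')(Q, l) = Mul(Rational(2, 3), Q) (Function('P')(Q, l) = Mul(Rational(1, 6), Mul(4, Q)) = Mul(Rational(2, 3), Q))
Add(11, Mul(Function('P')(-6, -2), Pow(Add(Function('q')(Mul(0, 4)), r), 2))) = Add(11, Mul(Mul(Rational(2, 3), -6), Pow(Add(Mul(Rational(-1, 4), Mul(0, 4)), 2), 2))) = Add(11, Mul(-4, Pow(Add(Mul(Rational(-1, 4), 0), 2), 2))) = Add(11, Mul(-4, Pow(Add(0, 2), 2))) = Add(11, Mul(-4, Pow(2, 2))) = Add(11, Mul(-4, 4)) = Add(11, -16) = -5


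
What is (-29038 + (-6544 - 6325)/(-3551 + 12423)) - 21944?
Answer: -452325173/8872 ≈ -50983.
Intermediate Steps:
(-29038 + (-6544 - 6325)/(-3551 + 12423)) - 21944 = (-29038 - 12869/8872) - 21944 = -257638005/8872 - 21944 = -452325173/8872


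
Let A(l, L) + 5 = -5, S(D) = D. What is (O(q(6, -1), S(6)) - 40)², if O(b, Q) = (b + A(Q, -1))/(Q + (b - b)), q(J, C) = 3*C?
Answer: 64009/36 ≈ 1778.0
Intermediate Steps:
A(l, L) = -10 (A(l, L) = -5 - 5 = -10)
O(b, Q) = (-10 + b)/Q (O(b, Q) = (b - 10)/(Q + (b - b)) = (-10 + b)/(Q + 0) = (-10 + b)/Q)
(O(q(6, -1), S(6)) - 40)² = ((-10 + 3*(-1))/6 - 40)² = ((-10 - 3)/6 - 40)² = ((⅙)*(-13) - 40)² = (-13/6 - 40)² = (-253/6)² = 64009/36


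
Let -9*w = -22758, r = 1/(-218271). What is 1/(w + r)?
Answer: 218271/551934601 ≈ 0.00039547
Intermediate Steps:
r = -1/218271 ≈ -4.5815e-6
w = 7586/3 (w = -1/9*(-22758) = 7586/3 ≈ 2528.7)
1/(w + r) = 1/(7586/3 - 1/218271) = 1/(551934601/218271) = 218271/551934601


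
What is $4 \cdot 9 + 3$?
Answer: $39$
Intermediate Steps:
$4 \cdot 9 + 3 = 36 + 3 = 39$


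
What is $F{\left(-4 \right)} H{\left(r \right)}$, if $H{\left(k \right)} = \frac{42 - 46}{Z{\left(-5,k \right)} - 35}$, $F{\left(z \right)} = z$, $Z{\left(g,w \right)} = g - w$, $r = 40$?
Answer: $- \frac{1}{5} \approx -0.2$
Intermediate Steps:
$H{\left(k \right)} = - \frac{4}{-40 - k}$ ($H{\left(k \right)} = \frac{42 - 46}{\left(-5 - k\right) - 35} = - \frac{4}{-40 - k}$)
$F{\left(-4 \right)} H{\left(r \right)} = - 4 \frac{4}{40 + 40} = - 4 \cdot \frac{4}{80} = - 4 \cdot 4 \cdot \frac{1}{80} = \left(-4\right) \frac{1}{20} = - \frac{1}{5}$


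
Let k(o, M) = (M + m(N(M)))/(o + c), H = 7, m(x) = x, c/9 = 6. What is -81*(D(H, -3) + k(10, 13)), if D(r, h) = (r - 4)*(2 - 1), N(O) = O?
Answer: -8829/32 ≈ -275.91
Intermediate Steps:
c = 54 (c = 9*6 = 54)
D(r, h) = -4 + r (D(r, h) = (-4 + r)*1 = -4 + r)
k(o, M) = 2*M/(54 + o) (k(o, M) = (M + M)/(o + 54) = (2*M)/(54 + o) = 2*M/(54 + o))
-81*(D(H, -3) + k(10, 13)) = -81*((-4 + 7) + 2*13/(54 + 10)) = -81*(3 + 2*13/64) = -81*(3 + 2*13*(1/64)) = -81*(3 + 13/32) = -81*109/32 = -8829/32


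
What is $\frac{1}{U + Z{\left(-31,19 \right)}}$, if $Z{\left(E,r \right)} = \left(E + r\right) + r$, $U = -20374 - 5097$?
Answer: $- \frac{1}{25464} \approx -3.9271 \cdot 10^{-5}$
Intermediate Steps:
$U = -25471$
$Z{\left(E,r \right)} = E + 2 r$
$\frac{1}{U + Z{\left(-31,19 \right)}} = \frac{1}{-25471 + \left(-31 + 2 \cdot 19\right)} = \frac{1}{-25471 + \left(-31 + 38\right)} = \frac{1}{-25471 + 7} = \frac{1}{-25464} = - \frac{1}{25464}$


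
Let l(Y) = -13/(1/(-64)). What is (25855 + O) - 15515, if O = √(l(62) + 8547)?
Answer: 10340 + √9379 ≈ 10437.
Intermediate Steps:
l(Y) = 832 (l(Y) = -13/(-1/64) = -13*(-64) = 832)
O = √9379 (O = √(832 + 8547) = √9379 ≈ 96.845)
(25855 + O) - 15515 = (25855 + √9379) - 15515 = 10340 + √9379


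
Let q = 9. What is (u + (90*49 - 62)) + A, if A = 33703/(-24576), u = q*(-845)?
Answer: -80077735/24576 ≈ -3258.4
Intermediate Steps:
u = -7605 (u = 9*(-845) = -7605)
A = -33703/24576 (A = 33703*(-1/24576) = -33703/24576 ≈ -1.3714)
(u + (90*49 - 62)) + A = (-7605 + (90*49 - 62)) - 33703/24576 = (-7605 + (4410 - 62)) - 33703/24576 = (-7605 + 4348) - 33703/24576 = -3257 - 33703/24576 = -80077735/24576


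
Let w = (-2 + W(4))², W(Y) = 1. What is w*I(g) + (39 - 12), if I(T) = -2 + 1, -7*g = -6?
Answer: 26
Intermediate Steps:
g = 6/7 (g = -⅐*(-6) = 6/7 ≈ 0.85714)
I(T) = -1
w = 1 (w = (-2 + 1)² = (-1)² = 1)
w*I(g) + (39 - 12) = 1*(-1) + (39 - 12) = -1 + 27 = 26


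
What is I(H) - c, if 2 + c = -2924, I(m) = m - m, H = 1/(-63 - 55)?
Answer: 2926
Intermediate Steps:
H = -1/118 (H = 1/(-118) = -1/118 ≈ -0.0084746)
I(m) = 0
c = -2926 (c = -2 - 2924 = -2926)
I(H) - c = 0 - 1*(-2926) = 0 + 2926 = 2926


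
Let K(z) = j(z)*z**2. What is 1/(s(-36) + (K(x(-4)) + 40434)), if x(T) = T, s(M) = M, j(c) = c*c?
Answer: 1/40654 ≈ 2.4598e-5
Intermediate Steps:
j(c) = c**2
K(z) = z**4 (K(z) = z**2*z**2 = z**4)
1/(s(-36) + (K(x(-4)) + 40434)) = 1/(-36 + ((-4)**4 + 40434)) = 1/(-36 + (256 + 40434)) = 1/(-36 + 40690) = 1/40654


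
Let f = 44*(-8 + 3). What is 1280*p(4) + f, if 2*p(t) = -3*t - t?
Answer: -10460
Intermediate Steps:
p(t) = -2*t (p(t) = (-3*t - t)/2 = (-4*t)/2 = -2*t)
f = -220 (f = 44*(-5) = -220)
1280*p(4) + f = 1280*(-2*4) - 220 = 1280*(-8) - 220 = -10240 - 220 = -10460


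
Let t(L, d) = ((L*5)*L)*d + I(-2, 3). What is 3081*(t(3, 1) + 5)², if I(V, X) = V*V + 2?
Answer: 9662016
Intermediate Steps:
I(V, X) = 2 + V² (I(V, X) = V² + 2 = 2 + V²)
t(L, d) = 6 + 5*d*L² (t(L, d) = ((L*5)*L)*d + (2 + (-2)²) = ((5*L)*L)*d + (2 + 4) = (5*L²)*d + 6 = 5*d*L² + 6 = 6 + 5*d*L²)
3081*(t(3, 1) + 5)² = 3081*((6 + 5*1*3²) + 5)² = 3081*((6 + 5*1*9) + 5)² = 3081*((6 + 45) + 5)² = 3081*(51 + 5)² = 3081*56² = 3081*3136 = 9662016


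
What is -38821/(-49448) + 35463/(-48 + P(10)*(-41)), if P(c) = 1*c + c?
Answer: -61424207/1532888 ≈ -40.071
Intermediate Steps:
P(c) = 2*c (P(c) = c + c = 2*c)
-38821/(-49448) + 35463/(-48 + P(10)*(-41)) = -38821/(-49448) + 35463/(-48 + (2*10)*(-41)) = -38821*(-1/49448) + 35463/(-48 + 20*(-41)) = 38821/49448 + 35463/(-48 - 820) = 38821/49448 + 35463/(-868) = 38821/49448 + 35463*(-1/868) = 38821/49448 - 35463/868 = -61424207/1532888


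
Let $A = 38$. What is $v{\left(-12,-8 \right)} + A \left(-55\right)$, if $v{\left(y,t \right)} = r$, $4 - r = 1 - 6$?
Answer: $-2081$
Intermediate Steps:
$r = 9$ ($r = 4 - \left(1 - 6\right) = 4 - -5 = 4 + 5 = 9$)
$v{\left(y,t \right)} = 9$
$v{\left(-12,-8 \right)} + A \left(-55\right) = 9 + 38 \left(-55\right) = 9 - 2090 = -2081$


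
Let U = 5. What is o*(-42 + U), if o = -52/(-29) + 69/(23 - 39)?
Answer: 43253/464 ≈ 93.218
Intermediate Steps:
o = -1169/464 (o = -52*(-1/29) + 69/(-16) = 52/29 + 69*(-1/16) = 52/29 - 69/16 = -1169/464 ≈ -2.5194)
o*(-42 + U) = -1169*(-42 + 5)/464 = -1169/464*(-37) = 43253/464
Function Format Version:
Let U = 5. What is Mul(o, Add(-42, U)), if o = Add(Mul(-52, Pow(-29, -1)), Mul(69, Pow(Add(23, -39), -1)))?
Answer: Rational(43253, 464) ≈ 93.218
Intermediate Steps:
o = Rational(-1169, 464) (o = Add(Mul(-52, Rational(-1, 29)), Mul(69, Pow(-16, -1))) = Add(Rational(52, 29), Mul(69, Rational(-1, 16))) = Add(Rational(52, 29), Rational(-69, 16)) = Rational(-1169, 464) ≈ -2.5194)
Mul(o, Add(-42, U)) = Mul(Rational(-1169, 464), Add(-42, 5)) = Mul(Rational(-1169, 464), -37) = Rational(43253, 464)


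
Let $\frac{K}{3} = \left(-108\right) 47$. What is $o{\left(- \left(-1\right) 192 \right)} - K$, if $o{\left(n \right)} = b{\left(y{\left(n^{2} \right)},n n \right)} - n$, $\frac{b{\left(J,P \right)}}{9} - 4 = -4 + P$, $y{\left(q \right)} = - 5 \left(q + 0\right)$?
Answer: $346812$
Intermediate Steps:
$y{\left(q \right)} = - 5 q$
$b{\left(J,P \right)} = 9 P$ ($b{\left(J,P \right)} = 36 + 9 \left(-4 + P\right) = 36 + \left(-36 + 9 P\right) = 9 P$)
$o{\left(n \right)} = - n + 9 n^{2}$ ($o{\left(n \right)} = 9 n n - n = 9 n^{2} - n = - n + 9 n^{2}$)
$K = -15228$ ($K = 3 \left(\left(-108\right) 47\right) = 3 \left(-5076\right) = -15228$)
$o{\left(- \left(-1\right) 192 \right)} - K = - \left(-1\right) 192 \left(-1 + 9 \left(- \left(-1\right) 192\right)\right) - -15228 = \left(-1\right) \left(-192\right) \left(-1 + 9 \left(\left(-1\right) \left(-192\right)\right)\right) + 15228 = 192 \left(-1 + 9 \cdot 192\right) + 15228 = 192 \left(-1 + 1728\right) + 15228 = 192 \cdot 1727 + 15228 = 331584 + 15228 = 346812$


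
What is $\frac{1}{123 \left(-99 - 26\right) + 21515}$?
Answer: $\frac{1}{6140} \approx 0.00016287$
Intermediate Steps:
$\frac{1}{123 \left(-99 - 26\right) + 21515} = \frac{1}{123 \left(-125\right) + 21515} = \frac{1}{-15375 + 21515} = \frac{1}{6140}$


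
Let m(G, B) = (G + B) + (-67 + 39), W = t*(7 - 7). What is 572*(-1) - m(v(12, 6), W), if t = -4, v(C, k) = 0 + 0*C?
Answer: -544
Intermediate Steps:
v(C, k) = 0 (v(C, k) = 0 + 0 = 0)
W = 0 (W = -4*(7 - 7) = -4*0 = 0)
m(G, B) = -28 + B + G (m(G, B) = (B + G) - 28 = -28 + B + G)
572*(-1) - m(v(12, 6), W) = 572*(-1) - (-28 + 0 + 0) = -572 - 1*(-28) = -572 + 28 = -544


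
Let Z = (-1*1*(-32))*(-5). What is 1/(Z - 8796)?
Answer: -1/8956 ≈ -0.00011166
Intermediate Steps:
Z = -160 (Z = -1*(-32)*(-5) = 32*(-5) = -160)
1/(Z - 8796) = 1/(-160 - 8796) = 1/(-8956) = -1/8956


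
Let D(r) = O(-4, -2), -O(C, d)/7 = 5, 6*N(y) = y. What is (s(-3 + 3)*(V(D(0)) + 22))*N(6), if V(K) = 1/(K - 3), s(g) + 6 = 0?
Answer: -2505/19 ≈ -131.84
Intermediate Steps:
s(g) = -6 (s(g) = -6 + 0 = -6)
N(y) = y/6
O(C, d) = -35 (O(C, d) = -7*5 = -35)
D(r) = -35
V(K) = 1/(-3 + K)
(s(-3 + 3)*(V(D(0)) + 22))*N(6) = (-6*(1/(-3 - 35) + 22))*((⅙)*6) = -6*(1/(-38) + 22)*1 = -6*(-1/38 + 22)*1 = -6*835/38*1 = -2505/19*1 = -2505/19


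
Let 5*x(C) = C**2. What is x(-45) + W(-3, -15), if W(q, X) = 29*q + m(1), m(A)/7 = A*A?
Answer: 325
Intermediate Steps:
m(A) = 7*A**2 (m(A) = 7*(A*A) = 7*A**2)
W(q, X) = 7 + 29*q (W(q, X) = 29*q + 7*1**2 = 29*q + 7*1 = 29*q + 7 = 7 + 29*q)
x(C) = C**2/5
x(-45) + W(-3, -15) = (1/5)*(-45)**2 + (7 + 29*(-3)) = (1/5)*2025 + (7 - 87) = 405 - 80 = 325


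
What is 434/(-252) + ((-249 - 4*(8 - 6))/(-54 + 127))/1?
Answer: -6889/1314 ≈ -5.2428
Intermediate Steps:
434/(-252) + ((-249 - 4*(8 - 6))/(-54 + 127))/1 = 434*(-1/252) + ((-249 - 4*2)/73)*1 = -31/18 + ((-249 - 8)*(1/73))*1 = -31/18 - 257*1/73*1 = -31/18 - 257/73*1 = -31/18 - 257/73 = -6889/1314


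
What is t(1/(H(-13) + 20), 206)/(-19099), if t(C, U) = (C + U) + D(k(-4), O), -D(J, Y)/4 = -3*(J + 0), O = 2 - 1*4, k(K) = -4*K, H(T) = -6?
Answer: -5573/267386 ≈ -0.020843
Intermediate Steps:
O = -2 (O = 2 - 4 = -2)
D(J, Y) = 12*J (D(J, Y) = -(-12)*(J + 0) = -(-12)*J = 12*J)
t(C, U) = 192 + C + U (t(C, U) = (C + U) + 12*(-4*(-4)) = (C + U) + 12*16 = (C + U) + 192 = 192 + C + U)
t(1/(H(-13) + 20), 206)/(-19099) = (192 + 1/(-6 + 20) + 206)/(-19099) = (192 + 1/14 + 206)*(-1/19099) = (5573/14)*(-1/19099) = -5573/267386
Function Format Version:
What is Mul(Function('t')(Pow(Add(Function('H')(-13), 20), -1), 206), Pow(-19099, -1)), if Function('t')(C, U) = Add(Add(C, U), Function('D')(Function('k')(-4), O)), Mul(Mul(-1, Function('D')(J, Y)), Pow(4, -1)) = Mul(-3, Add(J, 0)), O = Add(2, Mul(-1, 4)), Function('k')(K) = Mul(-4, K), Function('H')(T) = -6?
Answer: Rational(-5573, 267386) ≈ -0.020843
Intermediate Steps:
O = -2 (O = Add(2, -4) = -2)
Function('D')(J, Y) = Mul(12, J) (Function('D')(J, Y) = Mul(-4, Mul(-3, Add(J, 0))) = Mul(-4, Mul(-3, J)) = Mul(12, J))
Function('t')(C, U) = Add(192, C, U) (Function('t')(C, U) = Add(Add(C, U), Mul(12, Mul(-4, -4))) = Add(Add(C, U), Mul(12, 16)) = Add(Add(C, U), 192) = Add(192, C, U))
Mul(Function('t')(Pow(Add(Function('H')(-13), 20), -1), 206), Pow(-19099, -1)) = Mul(Add(192, Pow(Add(-6, 20), -1), 206), Pow(-19099, -1)) = Mul(Add(192, Pow(14, -1), 206), Rational(-1, 19099)) = Mul(Add(192, Rational(1, 14), 206), Rational(-1, 19099)) = Mul(Rational(5573, 14), Rational(-1, 19099)) = Rational(-5573, 267386)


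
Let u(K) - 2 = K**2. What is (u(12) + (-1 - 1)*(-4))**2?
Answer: 23716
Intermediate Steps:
u(K) = 2 + K**2
(u(12) + (-1 - 1)*(-4))**2 = ((2 + 12**2) + (-1 - 1)*(-4))**2 = ((2 + 144) - 2*(-4))**2 = (146 + 8)**2 = 154**2 = 23716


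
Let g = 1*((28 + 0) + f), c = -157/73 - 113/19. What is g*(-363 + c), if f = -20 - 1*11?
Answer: 1544139/1387 ≈ 1113.3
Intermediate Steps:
f = -31 (f = -20 - 11 = -31)
c = -11232/1387 (c = -157*1/73 - 113*1/19 = -157/73 - 113/19 = -11232/1387 ≈ -8.0981)
g = -3 (g = 1*((28 + 0) - 31) = 1*(28 - 31) = 1*(-3) = -3)
g*(-363 + c) = -3*(-363 - 11232/1387) = -3*(-514713/1387) = 1544139/1387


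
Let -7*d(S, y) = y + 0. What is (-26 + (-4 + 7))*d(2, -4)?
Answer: -92/7 ≈ -13.143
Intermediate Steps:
d(S, y) = -y/7 (d(S, y) = -(y + 0)/7 = -y/7)
(-26 + (-4 + 7))*d(2, -4) = (-26 + (-4 + 7))*(-⅐*(-4)) = (-26 + 3)*(4/7) = -23*4/7 = -92/7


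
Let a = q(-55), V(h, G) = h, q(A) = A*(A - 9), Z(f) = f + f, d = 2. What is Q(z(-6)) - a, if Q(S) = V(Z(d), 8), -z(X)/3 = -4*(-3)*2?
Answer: -3516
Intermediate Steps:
Z(f) = 2*f
q(A) = A*(-9 + A)
z(X) = -72 (z(X) = -3*(-4*(-3))*2 = -36*2 = -3*24 = -72)
Q(S) = 4 (Q(S) = 2*2 = 4)
a = 3520 (a = -55*(-9 - 55) = -55*(-64) = 3520)
Q(z(-6)) - a = 4 - 1*3520 = 4 - 3520 = -3516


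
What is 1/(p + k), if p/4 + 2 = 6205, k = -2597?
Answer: 1/22215 ≈ 4.5015e-5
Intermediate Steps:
p = 24812 (p = -8 + 4*6205 = -8 + 24820 = 24812)
1/(p + k) = 1/(24812 - 2597) = 1/22215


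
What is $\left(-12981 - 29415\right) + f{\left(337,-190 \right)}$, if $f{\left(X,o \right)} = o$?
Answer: $-42586$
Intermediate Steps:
$\left(-12981 - 29415\right) + f{\left(337,-190 \right)} = \left(-12981 - 29415\right) - 190 = -42396 - 190 = -42586$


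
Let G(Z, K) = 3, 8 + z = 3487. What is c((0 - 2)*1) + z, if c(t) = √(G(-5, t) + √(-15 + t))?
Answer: 3479 + √(3 + I*√17) ≈ 3481.0 + 1.0245*I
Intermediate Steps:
z = 3479 (z = -8 + 3487 = 3479)
c(t) = √(3 + √(-15 + t))
c((0 - 2)*1) + z = √(3 + √(-15 + (0 - 2)*1)) + 3479 = √(3 + √(-15 - 2*1)) + 3479 = √(3 + √(-15 - 2)) + 3479 = √(3 + √(-17)) + 3479 = √(3 + I*√17) + 3479 = 3479 + √(3 + I*√17)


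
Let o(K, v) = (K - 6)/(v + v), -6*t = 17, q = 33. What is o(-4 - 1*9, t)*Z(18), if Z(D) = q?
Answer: 1881/17 ≈ 110.65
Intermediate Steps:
t = -17/6 (t = -⅙*17 = -17/6 ≈ -2.8333)
Z(D) = 33
o(K, v) = (-6 + K)/(2*v) (o(K, v) = (-6 + K)/((2*v)) = (-6 + K)*(1/(2*v)) = (-6 + K)/(2*v))
o(-4 - 1*9, t)*Z(18) = ((-6 + (-4 - 1*9))/(2*(-17/6)))*33 = ((½)*(-6/17)*(-6 + (-4 - 9)))*33 = ((½)*(-6/17)*(-6 - 13))*33 = ((½)*(-6/17)*(-19))*33 = (57/17)*33 = 1881/17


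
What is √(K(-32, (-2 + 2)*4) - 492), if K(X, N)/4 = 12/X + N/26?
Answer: I*√1974/2 ≈ 22.215*I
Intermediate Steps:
K(X, N) = 48/X + 2*N/13 (K(X, N) = 4*(12/X + N/26) = 48/X + 2*N/13)
√(K(-32, (-2 + 2)*4) - 492) = √((48/(-32) + 2*((-2 + 2)*4)/13) - 492) = √((48*(-1/32) + 2*(0*4)/13) - 492) = √((-3/2 + (2/13)*0) - 492) = √((-3/2 + 0) - 492) = √(-3/2 - 492) = √(-987/2) = I*√1974/2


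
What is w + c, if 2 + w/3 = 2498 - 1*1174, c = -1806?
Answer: 2160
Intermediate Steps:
w = 3966 (w = -6 + 3*(2498 - 1*1174) = -6 + 3*(2498 - 1174) = -6 + 3*1324 = -6 + 3972 = 3966)
w + c = 3966 - 1806 = 2160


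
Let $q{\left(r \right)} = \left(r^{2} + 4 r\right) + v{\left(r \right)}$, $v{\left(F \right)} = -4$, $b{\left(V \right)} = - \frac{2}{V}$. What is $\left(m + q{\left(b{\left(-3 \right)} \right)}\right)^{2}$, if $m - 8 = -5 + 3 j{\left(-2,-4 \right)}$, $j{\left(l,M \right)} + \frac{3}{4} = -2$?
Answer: $\frac{48841}{1296} \approx 37.686$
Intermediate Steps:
$j{\left(l,M \right)} = - \frac{11}{4}$ ($j{\left(l,M \right)} = - \frac{3}{4} - 2 = - \frac{11}{4}$)
$q{\left(r \right)} = -4 + r^{2} + 4 r$ ($q{\left(r \right)} = \left(r^{2} + 4 r\right) - 4 = -4 + r^{2} + 4 r$)
$m = - \frac{21}{4}$ ($m = 8 + \left(-5 + 3 \left(- \frac{11}{4}\right)\right) = 8 - \frac{53}{4} = - \frac{21}{4} \approx -5.25$)
$\left(m + q{\left(b{\left(-3 \right)} \right)}\right)^{2} = \left(- \frac{21}{4} + \left(-4 + \left(- \frac{2}{-3}\right)^{2} + 4 \left(- \frac{2}{-3}\right)\right)\right)^{2} = \left(- \frac{21}{4} + \left(-4 + \left(\left(-2\right) \left(- \frac{1}{3}\right)\right)^{2} + 4 \left(\left(-2\right) \left(- \frac{1}{3}\right)\right)\right)\right)^{2} = \left(- \frac{21}{4} + \left(-4 + \left(\frac{2}{3}\right)^{2} + 4 \cdot \frac{2}{3}\right)\right)^{2} = \left(- \frac{21}{4} + \left(-4 + \frac{4}{9} + \frac{8}{3}\right)\right)^{2} = \left(- \frac{21}{4} - \frac{8}{9}\right)^{2} = \left(- \frac{221}{36}\right)^{2} = \frac{48841}{1296}$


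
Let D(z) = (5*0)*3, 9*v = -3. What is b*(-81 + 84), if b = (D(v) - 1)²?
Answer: 3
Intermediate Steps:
v = -⅓ (v = (⅑)*(-3) = -⅓ ≈ -0.33333)
D(z) = 0 (D(z) = 0*3 = 0)
b = 1 (b = (0 - 1)² = (-1)² = 1)
b*(-81 + 84) = 1*(-81 + 84) = 1*3 = 3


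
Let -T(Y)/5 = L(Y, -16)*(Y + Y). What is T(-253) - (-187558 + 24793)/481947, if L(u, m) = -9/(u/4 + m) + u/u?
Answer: 143491214245/50925733 ≈ 2817.7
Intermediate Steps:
L(u, m) = 1 - 9/(m + u/4) (L(u, m) = -9/(u*(1/4) + m) + 1 = -9/(u/4 + m) + 1 = -9/(m + u/4) + 1 = 1 - 9/(m + u/4))
T(Y) = -10*Y*(-100 + Y)/(-64 + Y) (T(Y) = -5*(-36 + Y + 4*(-16))/(Y + 4*(-16))*(Y + Y) = -5*(-36 + Y - 64)/(Y - 64)*2*Y = -5*(-100 + Y)/(-64 + Y)*2*Y = -10*Y*(-100 + Y)/(-64 + Y))
T(-253) - (-187558 + 24793)/481947 = 10*(-253)*(100 - 1*(-253))/(-64 - 253) - (-187558 + 24793)/481947 = 10*(-253)*(100 + 253)/(-317) - (-162765)/481947 = 10*(-253)*(-1/317)*353 - 1*(-54255/160649) = 893090/317 + 54255/160649 = 143491214245/50925733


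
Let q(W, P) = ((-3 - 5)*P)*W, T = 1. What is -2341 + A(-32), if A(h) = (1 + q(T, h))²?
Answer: 63708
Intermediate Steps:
q(W, P) = -8*P*W (q(W, P) = (-8*P)*W = -8*P*W)
A(h) = (1 - 8*h)² (A(h) = (1 - 8*h*1)² = (1 - 8*h)²)
-2341 + A(-32) = -2341 + (-1 + 8*(-32))² = -2341 + (-1 - 256)² = -2341 + (-257)² = -2341 + 66049 = 63708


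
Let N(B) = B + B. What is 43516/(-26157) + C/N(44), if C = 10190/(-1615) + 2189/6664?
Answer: -504673150213/291446734656 ≈ -1.7316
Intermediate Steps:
N(B) = 2*B
C = -757305/126616 (C = 10190*(-1/1615) + 2189*(1/6664) = -2038/323 + 2189/6664 = -757305/126616 ≈ -5.9811)
43516/(-26157) + C/N(44) = 43516/(-26157) - 757305/(126616*(2*44)) = 43516*(-1/26157) - 757305/126616/88 = -43516/26157 - 757305/126616*1/88 = -43516/26157 - 757305/11142208 = -504673150213/291446734656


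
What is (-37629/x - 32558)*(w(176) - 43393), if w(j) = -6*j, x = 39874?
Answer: 57706150763129/39874 ≈ 1.4472e+9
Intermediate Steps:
(-37629/x - 32558)*(w(176) - 43393) = (-37629/39874 - 32558)*(-6*176 - 43393) = (-37629*1/39874 - 32558)*(-1056 - 43393) = (-37629/39874 - 32558)*(-44449) = -1298255321/39874*(-44449) = 57706150763129/39874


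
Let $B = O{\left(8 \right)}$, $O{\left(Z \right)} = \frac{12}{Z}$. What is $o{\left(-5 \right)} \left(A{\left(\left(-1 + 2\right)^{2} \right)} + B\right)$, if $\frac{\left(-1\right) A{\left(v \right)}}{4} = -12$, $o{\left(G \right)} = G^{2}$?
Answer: $\frac{2475}{2} \approx 1237.5$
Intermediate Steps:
$A{\left(v \right)} = 48$ ($A{\left(v \right)} = \left(-4\right) \left(-12\right) = 48$)
$B = \frac{3}{2}$ ($B = \frac{12}{8} = 12 \cdot \frac{1}{8} = \frac{3}{2} \approx 1.5$)
$o{\left(-5 \right)} \left(A{\left(\left(-1 + 2\right)^{2} \right)} + B\right) = \left(-5\right)^{2} \left(48 + \frac{3}{2}\right) = 25 \cdot \frac{99}{2} = \frac{2475}{2}$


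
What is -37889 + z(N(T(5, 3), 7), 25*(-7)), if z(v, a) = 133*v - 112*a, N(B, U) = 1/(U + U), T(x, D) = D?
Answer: -36559/2 ≈ -18280.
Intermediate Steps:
N(B, U) = 1/(2*U)
z(v, a) = -112*a + 133*v
-37889 + z(N(T(5, 3), 7), 25*(-7)) = -37889 + (-2800*(-7) + 133*((1/2)/7)) = -37889 + (-112*(-175) + 133*((1/2)*(1/7))) = -37889 + (19600 + 133*(1/14)) = -37889 + (19600 + 19/2) = -37889 + 39219/2 = -36559/2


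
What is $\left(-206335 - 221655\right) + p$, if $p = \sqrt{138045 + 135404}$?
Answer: $-427990 + \sqrt{273449} \approx -4.2747 \cdot 10^{5}$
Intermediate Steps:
$p = \sqrt{273449} \approx 522.92$
$\left(-206335 - 221655\right) + p = \left(-206335 - 221655\right) + \sqrt{273449} = -427990 + \sqrt{273449}$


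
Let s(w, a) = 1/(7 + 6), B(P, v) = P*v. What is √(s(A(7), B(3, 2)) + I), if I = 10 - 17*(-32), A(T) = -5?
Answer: 49*√39/13 ≈ 23.539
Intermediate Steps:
s(w, a) = 1/13
I = 554 (I = 10 + 544 = 554)
√(s(A(7), B(3, 2)) + I) = √(1/13 + 554) = √(7203/13) = 49*√39/13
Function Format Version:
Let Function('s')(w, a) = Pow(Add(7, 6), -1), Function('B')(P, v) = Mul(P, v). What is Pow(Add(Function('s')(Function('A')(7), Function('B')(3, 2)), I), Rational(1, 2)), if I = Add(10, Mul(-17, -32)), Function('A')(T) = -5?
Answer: Mul(Rational(49, 13), Pow(39, Rational(1, 2))) ≈ 23.539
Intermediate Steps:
Function('s')(w, a) = Rational(1, 13) (Function('s')(w, a) = Pow(13, -1) = Rational(1, 13))
I = 554 (I = Add(10, 544) = 554)
Pow(Add(Function('s')(Function('A')(7), Function('B')(3, 2)), I), Rational(1, 2)) = Pow(Add(Rational(1, 13), 554), Rational(1, 2)) = Pow(Rational(7203, 13), Rational(1, 2)) = Mul(Rational(49, 13), Pow(39, Rational(1, 2)))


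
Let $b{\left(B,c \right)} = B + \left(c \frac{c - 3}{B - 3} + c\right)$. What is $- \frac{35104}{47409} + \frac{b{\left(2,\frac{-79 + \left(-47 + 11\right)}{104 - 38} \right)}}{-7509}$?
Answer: $- \frac{382190201053}{516903550812} \approx -0.73938$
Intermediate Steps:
$b{\left(B,c \right)} = B + c + \frac{c \left(-3 + c\right)}{-3 + B}$ ($b{\left(B,c \right)} = B + \left(c \frac{-3 + c}{-3 + B} + c\right) = B + \left(\frac{c \left(-3 + c\right)}{-3 + B} + c\right) = B + \left(c + \frac{c \left(-3 + c\right)}{-3 + B}\right) = B + c + \frac{c \left(-3 + c\right)}{-3 + B}$)
$- \frac{35104}{47409} + \frac{b{\left(2,\frac{-79 + \left(-47 + 11\right)}{104 - 38} \right)}}{-7509} = - \frac{35104}{47409} + \frac{\frac{1}{-3 + 2} \left(2^{2} + \left(\frac{-79 + \left(-47 + 11\right)}{104 - 38}\right)^{2} - 6 \frac{-79 + \left(-47 + 11\right)}{104 - 38} - 6 + 2 \frac{-79 + \left(-47 + 11\right)}{104 - 38}\right)}{-7509} = \left(-35104\right) \frac{1}{47409} + \frac{4 + \left(\frac{-79 - 36}{66}\right)^{2} - 6 \frac{-79 - 36}{66} - 6 + 2 \frac{-79 - 36}{66}}{-1} \left(- \frac{1}{7509}\right) = - \frac{35104}{47409} + - (4 + \left(\left(-115\right) \frac{1}{66}\right)^{2} - 6 \left(\left(-115\right) \frac{1}{66}\right) - 6 + 2 \left(\left(-115\right) \frac{1}{66}\right)) \left(- \frac{1}{7509}\right) = - \frac{35104}{47409} + - (4 + \left(- \frac{115}{66}\right)^{2} - - \frac{115}{11} - 6 + 2 \left(- \frac{115}{66}\right)) \left(- \frac{1}{7509}\right) = - \frac{35104}{47409} + - (4 + \frac{13225}{4356} + \frac{115}{11} - 6 - \frac{115}{33}) \left(- \frac{1}{7509}\right) = - \frac{35104}{47409} + \left(-1\right) \frac{34873}{4356} \left(- \frac{1}{7509}\right) = - \frac{35104}{47409} - - \frac{34873}{32709204} = - \frac{35104}{47409} + \frac{34873}{32709204} = - \frac{382190201053}{516903550812}$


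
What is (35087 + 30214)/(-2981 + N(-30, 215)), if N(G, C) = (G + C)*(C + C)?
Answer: 21767/25523 ≈ 0.85284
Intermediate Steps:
N(G, C) = 2*C*(C + G) (N(G, C) = (C + G)*(2*C) = 2*C*(C + G))
(35087 + 30214)/(-2981 + N(-30, 215)) = (35087 + 30214)/(-2981 + 2*215*(215 - 30)) = 65301/(-2981 + 2*215*185) = 65301/(-2981 + 79550) = 65301/76569 = 65301*(1/76569) = 21767/25523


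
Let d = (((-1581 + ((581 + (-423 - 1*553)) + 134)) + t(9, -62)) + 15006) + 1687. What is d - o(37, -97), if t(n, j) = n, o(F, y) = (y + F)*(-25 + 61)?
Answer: 17020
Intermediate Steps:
o(F, y) = 36*F + 36*y (o(F, y) = (F + y)*36 = 36*F + 36*y)
d = 14860 (d = (((-1581 + ((581 + (-423 - 1*553)) + 134)) + 9) + 15006) + 1687 = (((-1581 + ((581 + (-423 - 553)) + 134)) + 9) + 15006) + 1687 = (((-1581 + ((581 - 976) + 134)) + 9) + 15006) + 1687 = (((-1581 + (-395 + 134)) + 9) + 15006) + 1687 = (((-1581 - 261) + 9) + 15006) + 1687 = ((-1842 + 9) + 15006) + 1687 = (-1833 + 15006) + 1687 = 13173 + 1687 = 14860)
d - o(37, -97) = 14860 - (36*37 + 36*(-97)) = 14860 - (1332 - 3492) = 14860 - 1*(-2160) = 14860 + 2160 = 17020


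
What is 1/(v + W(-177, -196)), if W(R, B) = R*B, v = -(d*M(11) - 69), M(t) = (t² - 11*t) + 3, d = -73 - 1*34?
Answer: 1/35082 ≈ 2.8505e-5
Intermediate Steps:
d = -107 (d = -73 - 34 = -107)
M(t) = 3 + t² - 11*t
v = 390 (v = -(-107*(3 + 11² - 11*11) - 69) = -(-107*(3 + 121 - 121) - 69) = -(-107*3 - 69) = -(-321 - 69) = -1*(-390) = 390)
W(R, B) = B*R
1/(v + W(-177, -196)) = 1/(390 - 196*(-177)) = 1/(390 + 34692) = 1/35082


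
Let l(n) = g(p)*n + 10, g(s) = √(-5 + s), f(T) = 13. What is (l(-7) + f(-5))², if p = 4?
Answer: 480 - 322*I ≈ 480.0 - 322.0*I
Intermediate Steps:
l(n) = 10 + I*n (l(n) = √(-5 + 4)*n + 10 = √(-1)*n + 10 = I*n + 10 = 10 + I*n)
(l(-7) + f(-5))² = ((10 + I*(-7)) + 13)² = ((10 - 7*I) + 13)² = (23 - 7*I)²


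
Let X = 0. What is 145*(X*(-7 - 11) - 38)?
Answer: -5510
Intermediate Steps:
145*(X*(-7 - 11) - 38) = 145*(0*(-7 - 11) - 38) = 145*(0*(-18) - 38) = 145*(0 - 38) = 145*(-38) = -5510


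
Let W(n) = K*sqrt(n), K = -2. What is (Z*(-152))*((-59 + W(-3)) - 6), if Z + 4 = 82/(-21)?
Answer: -1640080/21 - 50464*I*sqrt(3)/21 ≈ -78099.0 - 4162.2*I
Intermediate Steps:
Z = -166/21 (Z = -4 + 82/(-21) = -4 + 82*(-1/21) = -4 - 82/21 = -166/21 ≈ -7.9048)
W(n) = -2*sqrt(n)
(Z*(-152))*((-59 + W(-3)) - 6) = (-166/21*(-152))*((-59 - 2*I*sqrt(3)) - 6) = 25232*((-59 - 2*I*sqrt(3)) - 6)/21 = 25232*(-65 - 2*I*sqrt(3))/21 = -1640080/21 - 50464*I*sqrt(3)/21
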